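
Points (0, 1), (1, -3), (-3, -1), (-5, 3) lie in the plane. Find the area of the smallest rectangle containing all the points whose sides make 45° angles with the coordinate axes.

30

In coordinates u = x + y, v = x − y the rectangle is axis-aligned; the map (x,y)→(u,v) scales areas by 2.
u-values: 1, -2, -4, -2; range = 1 − (-4) = 5.
v-values: -1, 4, -2, -8; range = 4 − (-8) = 12.
Area = (5 × 12) / 2 = 30.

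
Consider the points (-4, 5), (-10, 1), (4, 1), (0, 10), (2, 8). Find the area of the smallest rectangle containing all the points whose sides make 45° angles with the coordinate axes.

In coordinates u = x + y, v = x − y the rectangle is axis-aligned; the map (x,y)→(u,v) scales areas by 2.
u-values: 1, -9, 5, 10, 10; range = 10 − (-9) = 19.
v-values: -9, -11, 3, -10, -6; range = 3 − (-11) = 14.
Area = (19 × 14) / 2 = 133.

133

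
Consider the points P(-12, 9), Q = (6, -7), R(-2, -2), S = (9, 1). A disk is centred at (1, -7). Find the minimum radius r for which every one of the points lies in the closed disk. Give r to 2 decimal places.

20.62

The required radius is the distance from (1, -7) to the farthest point.
Squared distances: 425, 25, 34, 128.
Maximum is 425, attained at P.
r = √425 ≈ 20.62.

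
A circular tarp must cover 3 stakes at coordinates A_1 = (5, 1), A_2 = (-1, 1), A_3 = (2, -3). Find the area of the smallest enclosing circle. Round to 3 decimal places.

30.680

Side lengths²: A_1A_2² = 36, A_1A_3² = 25, A_2A_3² = 25.
Since A_1A_2² = 36 < 25 + 25 = 50, the triangle is acute, so the smallest enclosing circle is the circumcircle.
Circumcentre = (2, 0.125), r² = 9.765625.
Area = π·r² = π·9.765625 ≈ 30.680.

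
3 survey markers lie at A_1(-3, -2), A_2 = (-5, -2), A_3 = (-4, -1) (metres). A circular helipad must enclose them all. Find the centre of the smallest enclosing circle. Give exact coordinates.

Side lengths²: A_1A_2² = 4, A_1A_3² = 2, A_2A_3² = 2.
Since A_1A_2² = 4 ≥ 2 + 2 = 4, the angle opposite A_1A_2 is not acute, so the smallest enclosing circle has A_1A_2 as diameter.
Centre = midpoint of A_1A_2 = (-4, -2), r² = 4/4 = 1.
Centre = (-4, -2).

(-4, -2)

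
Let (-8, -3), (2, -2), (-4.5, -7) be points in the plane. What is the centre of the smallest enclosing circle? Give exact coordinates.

(-3, -2.5)

Call the three points A, B, C in the order given.
Side lengths²: AB² = 101, AC² = 28.25, BC² = 67.25.
Since AB² = 101 ≥ 67.25 + 28.25 = 95.5, the angle opposite AB is not acute, so the smallest enclosing circle has AB as diameter.
Centre = midpoint of AB = (-3, -2.5), r² = 101/4 = 25.25.
Centre = (-3, -2.5).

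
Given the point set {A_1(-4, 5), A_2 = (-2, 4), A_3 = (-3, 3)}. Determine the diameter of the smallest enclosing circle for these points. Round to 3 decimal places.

2.357

Side lengths²: A_1A_2² = 5, A_1A_3² = 5, A_2A_3² = 2.
Since A_1A_3² = 5 < 5 + 2 = 7, the triangle is acute, so the smallest enclosing circle is the circumcircle.
Circumcentre = (-19/6, 25/6), r² = 25/18.
Diameter = 2r = 2√(25/18) ≈ 2.357.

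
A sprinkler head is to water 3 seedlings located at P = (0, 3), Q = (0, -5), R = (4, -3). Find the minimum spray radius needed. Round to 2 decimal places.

4.03

Side lengths²: PQ² = 64, PR² = 52, QR² = 20.
Since PQ² = 64 < 52 + 20 = 72, the triangle is acute, so the smallest enclosing circle is the circumcircle.
Circumcentre = (0.5, -1), r² = 16.25.
r = √(16.25) ≈ 4.03.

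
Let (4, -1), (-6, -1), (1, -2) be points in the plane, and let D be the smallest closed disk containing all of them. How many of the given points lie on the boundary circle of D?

Call the three points A, B, C in the order given.
Side lengths²: AB² = 100, AC² = 10, BC² = 50.
Since AB² = 100 ≥ 50 + 10 = 60, the angle opposite AB is not acute, so the smallest enclosing circle has AB as diameter.
Centre = midpoint of AB = (-1, -1), r² = 100/4 = 25.
The points at distance exactly r from the centre are (4, -1), (-6, -1) — 2 points.

2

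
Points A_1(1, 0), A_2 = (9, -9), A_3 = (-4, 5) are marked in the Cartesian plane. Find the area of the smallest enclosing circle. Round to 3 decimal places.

Side lengths²: A_1A_2² = 145, A_1A_3² = 50, A_2A_3² = 365.
Since A_2A_3² = 365 ≥ 145 + 50 = 195, the angle opposite A_2A_3 is not acute, so the smallest enclosing circle has A_2A_3 as diameter.
Centre = midpoint of A_2A_3 = (2.5, -2), r² = 365/4 = 91.25.
Area = π·r² = π·91.25 ≈ 286.670.

286.670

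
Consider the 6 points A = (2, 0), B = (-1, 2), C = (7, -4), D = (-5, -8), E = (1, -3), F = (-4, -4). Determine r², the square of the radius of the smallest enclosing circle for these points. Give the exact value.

7250/169

By Welzl's lemma the MEC is supported by two points (diametrically opposite) or three points (on a circumcircle).
The minimum enclosing circle is determined by three boundary points: B, C, D.
Their circumcentre is (6/13, -57/13) with r² = 7250/169.
The farthest remaining point A is at distance² 3649/169 ≤ 7250/169.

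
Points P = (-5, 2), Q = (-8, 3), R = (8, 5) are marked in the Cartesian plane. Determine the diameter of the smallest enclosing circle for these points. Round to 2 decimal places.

16.12

Side lengths²: PQ² = 10, PR² = 178, QR² = 260.
Since QR² = 260 ≥ 178 + 10 = 188, the angle opposite QR is not acute, so the smallest enclosing circle has QR as diameter.
Centre = midpoint of QR = (0, 4), r² = 260/4 = 65.
Diameter = 2r = 2√65 ≈ 16.12.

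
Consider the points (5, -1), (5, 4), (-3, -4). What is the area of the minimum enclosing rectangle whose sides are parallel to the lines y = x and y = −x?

In coordinates u = x + y, v = x − y the rectangle is axis-aligned; the map (x,y)→(u,v) scales areas by 2.
u-values: 4, 9, -7; range = 9 − (-7) = 16.
v-values: 6, 1, 1; range = 6 − 1 = 5.
Area = (16 × 5) / 2 = 40.

40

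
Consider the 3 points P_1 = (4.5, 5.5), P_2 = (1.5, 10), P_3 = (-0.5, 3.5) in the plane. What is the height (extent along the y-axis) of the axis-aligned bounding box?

6.5

max y = 10, min y = 3.5, so height = 6.5.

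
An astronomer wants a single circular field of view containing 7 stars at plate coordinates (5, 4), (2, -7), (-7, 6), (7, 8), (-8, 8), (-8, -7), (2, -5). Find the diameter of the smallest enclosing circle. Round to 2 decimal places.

By Welzl's lemma the MEC is supported by two points (diametrically opposite) or three points (on a circumcircle).
The farthest pair is (7, 8)–(-8, -7) with squared distance 450. The circle on this segment as diameter has centre (-0.5, 0.5) and r² = 450/4 = 112.5.
Check (5, 4): distance² to centre = 42.5 ≤ 112.5, so it lies inside.
All remaining points lie in this disk, and no smaller disk contains both endpoints, so this is the minimum enclosing circle.
Diameter = 2r = 2√(112.5) ≈ 21.21.

21.21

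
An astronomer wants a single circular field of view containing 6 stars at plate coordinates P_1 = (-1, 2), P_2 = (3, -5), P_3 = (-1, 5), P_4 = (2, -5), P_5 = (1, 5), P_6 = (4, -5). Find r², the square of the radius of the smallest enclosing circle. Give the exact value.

A smallest enclosing disk is always determined by at most three of the input points on its boundary.
The farthest pair is P_3–P_6 with squared distance 125. The circle on this segment as diameter has centre (1.5, 0) and r² = 125/4 = 31.25.
Check P_1: distance² to centre = 10.25 ≤ 31.25, so it lies inside.
All remaining points lie in this disk, and no smaller disk contains both endpoints, so this is the minimum enclosing circle.

31.25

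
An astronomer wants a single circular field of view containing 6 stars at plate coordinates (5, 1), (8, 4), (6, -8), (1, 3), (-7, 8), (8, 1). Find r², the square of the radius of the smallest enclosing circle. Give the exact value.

106.25

By Welzl's lemma the MEC is supported by two points (diametrically opposite) or three points (on a circumcircle).
The farthest pair is (6, -8)–(-7, 8) with squared distance 425. The circle on this segment as diameter has centre (-0.5, 0) and r² = 425/4 = 106.25.
Check (5, 1): distance² to centre = 31.25 ≤ 106.25, so it lies inside.
All remaining points lie in this disk, and no smaller disk contains both endpoints, so this is the minimum enclosing circle.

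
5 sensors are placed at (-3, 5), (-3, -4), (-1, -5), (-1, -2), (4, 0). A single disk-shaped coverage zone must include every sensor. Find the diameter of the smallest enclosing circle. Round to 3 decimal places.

10.339

A smallest enclosing disk is always determined by at most three of the input points on its boundary.
The minimum enclosing circle is determined by three boundary points: (-3, 5), (-1, -5), (4, 0).
Their circumcentre is (-7/6, 1/6) with r² = 481/18.
The farthest remaining point (-3, -4) is at distance² 373/18 ≤ 481/18.
Diameter = 2r = 2√(481/18) ≈ 10.339.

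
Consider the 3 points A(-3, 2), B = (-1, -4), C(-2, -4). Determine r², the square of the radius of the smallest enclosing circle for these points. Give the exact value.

Side lengths²: AB² = 40, AC² = 37, BC² = 1.
Since AB² = 40 ≥ 37 + 1 = 38, the angle opposite AB is not acute, so the smallest enclosing circle has AB as diameter.
Centre = midpoint of AB = (-2, -1), r² = 40/4 = 10.

10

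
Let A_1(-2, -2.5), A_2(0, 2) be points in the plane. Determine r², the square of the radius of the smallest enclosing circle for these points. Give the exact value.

6.0625

The smallest circle enclosing two points has them as diameter endpoints.
Centre = midpoint = (-1, -0.25); r² = |A_1A_2|²/4 = 24.25/4 = 6.0625.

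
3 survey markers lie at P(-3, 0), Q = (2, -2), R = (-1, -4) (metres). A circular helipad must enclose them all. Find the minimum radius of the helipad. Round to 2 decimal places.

Side lengths²: PQ² = 29, PR² = 20, QR² = 13.
Since PQ² = 29 < 20 + 13 = 33, the triangle is acute, so the smallest enclosing circle is the circumcircle.
Circumcentre = (-0.625, -1.3125), r² = 7.36328125.
r = √(7.36328125) ≈ 2.71.

2.71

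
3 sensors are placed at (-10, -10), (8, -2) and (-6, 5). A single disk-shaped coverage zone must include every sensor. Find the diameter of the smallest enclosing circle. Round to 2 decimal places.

Call the three points A, B, C in the order given.
Side lengths²: AB² = 388, AC² = 241, BC² = 245.
Since AB² = 388 < 245 + 241 = 486, the triangle is acute, so the smallest enclosing circle is the circumcircle.
Circumcentre = (-31/17, -141/34), r² = 116885/1156.
Diameter = 2r = 2√(116885/1156) ≈ 20.11.

20.11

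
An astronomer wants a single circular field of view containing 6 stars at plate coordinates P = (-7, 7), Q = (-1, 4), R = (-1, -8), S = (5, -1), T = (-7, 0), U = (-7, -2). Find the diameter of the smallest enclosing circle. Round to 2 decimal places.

A smallest enclosing disk is always determined by at most three of the input points on its boundary.
The minimum enclosing circle is determined by three boundary points: P, R, S.
Their circumcentre is (-34/11, -3/22) with r² = 32045/484.
The farthest remaining point Q is at distance² 10397/484 ≤ 32045/484.
Diameter = 2r = 2√(32045/484) ≈ 16.27.

16.27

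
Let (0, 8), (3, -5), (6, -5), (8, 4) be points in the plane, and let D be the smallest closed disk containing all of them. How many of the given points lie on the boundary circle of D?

2

A smallest enclosing disk is always determined by at most three of the input points on its boundary.
The farthest pair is (0, 8)–(6, -5) with squared distance 205. The circle on this segment as diameter has centre (3, 1.5) and r² = 205/4 = 51.25.
Check (3, -5): distance² to centre = 42.25 ≤ 51.25, so it lies inside.
All remaining points lie in this disk, and no smaller disk contains both endpoints, so this is the minimum enclosing circle.
The points at distance exactly r from the centre are (0, 8), (6, -5) — 2 points.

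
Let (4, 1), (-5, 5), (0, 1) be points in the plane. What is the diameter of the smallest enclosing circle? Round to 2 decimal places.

9.85

Call the three points A, B, C in the order given.
Side lengths²: AB² = 97, AC² = 16, BC² = 41.
Since AB² = 97 ≥ 41 + 16 = 57, the angle opposite AB is not acute, so the smallest enclosing circle has AB as diameter.
Centre = midpoint of AB = (-0.5, 3), r² = 97/4 = 24.25.
Diameter = 2r = 2√(24.25) ≈ 9.85.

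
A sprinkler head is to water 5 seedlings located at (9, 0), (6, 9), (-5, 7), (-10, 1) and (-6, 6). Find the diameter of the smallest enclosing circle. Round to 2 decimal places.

By Welzl's lemma the MEC is supported by two points (diametrically opposite) or three points (on a circumcircle).
The minimum enclosing circle is determined by three boundary points: (9, 0), (6, 9), (-10, 1).
Their circumcentre is (-3/7, 13/7) with r² = 4525/49.
The farthest remaining point (-6, 6) is at distance² 2362/49 ≤ 4525/49.
Diameter = 2r = 2√(4525/49) ≈ 19.22.

19.22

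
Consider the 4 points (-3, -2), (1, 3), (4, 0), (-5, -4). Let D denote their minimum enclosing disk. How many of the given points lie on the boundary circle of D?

3

A smallest enclosing disk is always determined by at most three of the input points on its boundary.
The minimum enclosing circle is determined by three boundary points: (1, 3), (4, 0), (-5, -4).
Their circumcentre is (-17/26, -43/26) with r² = 8245/338.
The farthest remaining point (-3, -2) is at distance² 1901/338 ≤ 8245/338.
The points at distance exactly r from the centre are (1, 3), (4, 0), (-5, -4) — 3 points.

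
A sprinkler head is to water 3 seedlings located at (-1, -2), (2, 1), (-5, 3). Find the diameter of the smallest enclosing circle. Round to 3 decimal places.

7.325

Call the three points A, B, C in the order given.
Side lengths²: AB² = 18, AC² = 41, BC² = 53.
Since BC² = 53 < 41 + 18 = 59, the triangle is acute, so the smallest enclosing circle is the circumcircle.
Circumcentre = (-29/18, 29/18), r² = 2173/162.
Diameter = 2r = 2√(2173/162) ≈ 7.325.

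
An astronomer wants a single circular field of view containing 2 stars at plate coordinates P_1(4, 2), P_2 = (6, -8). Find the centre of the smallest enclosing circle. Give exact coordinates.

The smallest circle enclosing two points has them as diameter endpoints.
Centre = midpoint = (5, -3); r² = |P_1P_2|²/4 = 104/4 = 26.
Centre = (5, -3).

(5, -3)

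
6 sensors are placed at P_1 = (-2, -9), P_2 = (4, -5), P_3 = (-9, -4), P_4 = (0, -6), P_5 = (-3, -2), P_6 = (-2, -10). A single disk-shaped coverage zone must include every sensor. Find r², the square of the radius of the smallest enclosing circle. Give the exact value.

The minimum enclosing circle of a finite set is fixed by two of the points (as a diameter) or three (as a circumcircle).
The farthest pair is P_2–P_3 with squared distance 170. The circle on this segment as diameter has centre (-2.5, -4.5) and r² = 170/4 = 42.5.
Check P_1: distance² to centre = 20.5 ≤ 42.5, so it lies inside.
All remaining points lie in this disk, and no smaller disk contains both endpoints, so this is the minimum enclosing circle.

42.5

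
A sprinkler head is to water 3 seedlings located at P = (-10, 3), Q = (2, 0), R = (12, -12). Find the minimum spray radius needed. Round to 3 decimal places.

13.314

Side lengths²: PQ² = 153, PR² = 709, QR² = 244.
Since PR² = 709 ≥ 244 + 153 = 397, the angle opposite PR is not acute, so the smallest enclosing circle has PR as diameter.
Centre = midpoint of PR = (1, -4.5), r² = 709/4 = 177.25.
r = √(177.25) ≈ 13.314.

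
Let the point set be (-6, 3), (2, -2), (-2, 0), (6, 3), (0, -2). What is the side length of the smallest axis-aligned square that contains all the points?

The bounding box has width 12 and height 5.
An axis-aligned square enclosing the set must have side ≥ max(width, height).
So the minimum side is max(12, 5) = 12.

12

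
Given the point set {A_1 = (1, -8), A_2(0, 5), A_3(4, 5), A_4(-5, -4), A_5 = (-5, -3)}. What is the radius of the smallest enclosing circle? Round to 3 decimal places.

6.803

By Welzl's lemma the MEC is supported by two points (diametrically opposite) or three points (on a circumcircle).
The minimum enclosing circle is determined by three boundary points: A_1, A_3, A_4.
Their circumcentre is (1.2, -1.2) with r² = 46.28.
The farthest remaining point A_5 is at distance² 41.68 ≤ 46.28.
r = √(46.28) ≈ 6.803.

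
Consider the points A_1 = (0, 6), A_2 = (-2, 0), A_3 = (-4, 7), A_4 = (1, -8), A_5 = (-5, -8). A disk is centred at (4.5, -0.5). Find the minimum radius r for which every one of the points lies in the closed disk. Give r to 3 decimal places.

The required radius is the distance from (4.5, -0.5) to the farthest point.
Squared distances: 62.5, 42.5, 128.5, 68.5, 146.5.
Maximum is 146.5, attained at A_5.
r = √(146.5) ≈ 12.104.

12.104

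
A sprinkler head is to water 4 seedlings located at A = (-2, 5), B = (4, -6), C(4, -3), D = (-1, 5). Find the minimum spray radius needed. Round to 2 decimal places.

6.26

The farthest pair is A–B with squared distance 157. The circle on this segment as diameter has centre (1, -0.5) and r² = 157/4 = 39.25.
Check C: distance² to centre = 15.25 ≤ 39.25, so it lies inside.
All remaining points lie in this disk, and no smaller disk contains both endpoints, so this is the minimum enclosing circle.
r = √(39.25) ≈ 6.26.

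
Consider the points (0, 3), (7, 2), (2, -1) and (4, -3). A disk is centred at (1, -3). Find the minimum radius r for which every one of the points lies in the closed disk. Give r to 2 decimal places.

7.81

The required radius is the distance from (1, -3) to the farthest point.
Squared distances: 37, 61, 5, 9.
Maximum is 61, attained at (7, 2).
r = √61 ≈ 7.81.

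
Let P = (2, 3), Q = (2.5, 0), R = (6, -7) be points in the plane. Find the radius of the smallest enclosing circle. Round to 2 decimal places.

5.39

Side lengths²: PQ² = 9.25, PR² = 116, QR² = 61.25.
Since PR² = 116 ≥ 61.25 + 9.25 = 70.5, the angle opposite PR is not acute, so the smallest enclosing circle has PR as diameter.
Centre = midpoint of PR = (4, -2), r² = 116/4 = 29.
r = √29 ≈ 5.39.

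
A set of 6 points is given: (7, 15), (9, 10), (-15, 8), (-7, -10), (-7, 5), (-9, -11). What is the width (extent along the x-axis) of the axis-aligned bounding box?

24

max x = 9, min x = -15, so width = 24.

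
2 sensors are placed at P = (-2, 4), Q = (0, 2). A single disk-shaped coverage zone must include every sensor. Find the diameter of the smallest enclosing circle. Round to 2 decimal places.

The smallest circle enclosing two points has them as diameter endpoints.
Centre = midpoint = (-1, 3); r² = |PQ|²/4 = 8/4 = 2.
Diameter = 2r = 2√2 ≈ 2.83.

2.83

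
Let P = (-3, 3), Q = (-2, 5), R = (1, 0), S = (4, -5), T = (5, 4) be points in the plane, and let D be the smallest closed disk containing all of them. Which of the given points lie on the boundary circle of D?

Q, S

A smallest enclosing disk is always determined by at most three of the input points on its boundary.
The farthest pair is Q–S with squared distance 136. The circle on this segment as diameter has centre (1, 0) and r² = 136/4 = 34.
Check P: distance² to centre = 25 ≤ 34, so it lies inside.
All remaining points lie in this disk, and no smaller disk contains both endpoints, so this is the minimum enclosing circle.
The points at distance exactly r from the centre are Q, S — 2 points.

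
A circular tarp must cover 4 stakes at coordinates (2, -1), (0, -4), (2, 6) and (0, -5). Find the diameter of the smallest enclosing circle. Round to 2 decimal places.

By Welzl's lemma the MEC is supported by two points (diametrically opposite) or three points (on a circumcircle).
The farthest pair is (2, 6)–(0, -5) with squared distance 125. The circle on this segment as diameter has centre (1, 0.5) and r² = 125/4 = 31.25.
Check (2, -1): distance² to centre = 3.25 ≤ 31.25, so it lies inside.
All remaining points lie in this disk, and no smaller disk contains both endpoints, so this is the minimum enclosing circle.
Diameter = 2r = 2√(31.25) ≈ 11.18.

11.18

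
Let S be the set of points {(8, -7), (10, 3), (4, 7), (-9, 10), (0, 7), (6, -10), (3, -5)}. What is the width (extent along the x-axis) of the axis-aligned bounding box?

19

max x = 10, min x = -9, so width = 19.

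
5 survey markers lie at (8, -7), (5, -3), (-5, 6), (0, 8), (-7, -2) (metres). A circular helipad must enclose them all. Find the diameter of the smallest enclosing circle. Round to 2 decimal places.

18.38

The minimum enclosing circle of a finite set is fixed by two of the points (as a diameter) or three (as a circumcircle).
The farthest pair is (8, -7)–(-5, 6) with squared distance 338. The circle on this segment as diameter has centre (1.5, -0.5) and r² = 338/4 = 84.5.
Check (5, -3): distance² to centre = 18.5 ≤ 84.5, so it lies inside.
All remaining points lie in this disk, and no smaller disk contains both endpoints, so this is the minimum enclosing circle.
Diameter = 2r = 2√(84.5) ≈ 18.38.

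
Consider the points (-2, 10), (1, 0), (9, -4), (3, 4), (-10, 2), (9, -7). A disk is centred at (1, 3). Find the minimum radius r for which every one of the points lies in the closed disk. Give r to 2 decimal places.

12.81

The required radius is the distance from (1, 3) to the farthest point.
Squared distances: 58, 9, 113, 5, 122, 164.
Maximum is 164, attained at (9, -7).
r = √164 ≈ 12.81.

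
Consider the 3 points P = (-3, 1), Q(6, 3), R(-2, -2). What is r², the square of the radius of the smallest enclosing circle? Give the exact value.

Side lengths²: PQ² = 85, PR² = 10, QR² = 89.
Since QR² = 89 < 85 + 10 = 95, the triangle is acute, so the smallest enclosing circle is the circumcircle.
Circumcentre = (101/58, 53/58), r² = 37825/1682.

37825/1682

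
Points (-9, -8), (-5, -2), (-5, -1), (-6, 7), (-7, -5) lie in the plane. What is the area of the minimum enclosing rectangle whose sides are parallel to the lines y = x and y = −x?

108

In coordinates u = x + y, v = x − y the rectangle is axis-aligned; the map (x,y)→(u,v) scales areas by 2.
u-values: -17, -7, -6, 1, -12; range = 1 − (-17) = 18.
v-values: -1, -3, -4, -13, -2; range = -1 − (-13) = 12.
Area = (18 × 12) / 2 = 108.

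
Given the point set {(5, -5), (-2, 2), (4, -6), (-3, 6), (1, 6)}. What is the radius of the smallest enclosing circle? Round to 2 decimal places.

6.95

A smallest enclosing disk is always determined by at most three of the input points on its boundary.
The farthest pair is (4, -6)–(-3, 6) with squared distance 193. The circle on this segment as diameter has centre (0.5, 0) and r² = 193/4 = 48.25.
Check (5, -5): distance² to centre = 45.25 ≤ 48.25, so it lies inside.
All remaining points lie in this disk, and no smaller disk contains both endpoints, so this is the minimum enclosing circle.
r = √(48.25) ≈ 6.95.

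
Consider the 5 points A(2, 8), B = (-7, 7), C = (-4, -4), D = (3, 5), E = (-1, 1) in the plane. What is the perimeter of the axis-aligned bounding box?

44

Width = max x − min x = 3 − (-7) = 10.
Height = max y − min y = 8 − (-4) = 12.
Perimeter = 2(10 + 12) = 44.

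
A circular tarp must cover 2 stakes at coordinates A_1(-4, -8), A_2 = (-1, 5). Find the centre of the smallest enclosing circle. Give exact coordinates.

The smallest circle enclosing two points has them as diameter endpoints.
Centre = midpoint = (-2.5, -1.5); r² = |A_1A_2|²/4 = 178/4 = 44.5.
Centre = (-2.5, -1.5).

(-2.5, -1.5)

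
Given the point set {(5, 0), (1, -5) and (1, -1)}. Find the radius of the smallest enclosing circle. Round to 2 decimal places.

Call the three points A, B, C in the order given.
Side lengths²: AB² = 41, AC² = 17, BC² = 16.
Since AB² = 41 ≥ 17 + 16 = 33, the angle opposite AB is not acute, so the smallest enclosing circle has AB as diameter.
Centre = midpoint of AB = (3, -2.5), r² = 41/4 = 10.25.
r = √(10.25) ≈ 3.20.

3.20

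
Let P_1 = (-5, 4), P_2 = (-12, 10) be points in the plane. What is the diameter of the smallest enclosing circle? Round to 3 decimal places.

9.220

The smallest circle enclosing two points has them as diameter endpoints.
Centre = midpoint = (-8.5, 7); r² = |P_1P_2|²/4 = 85/4 = 21.25.
Diameter = 2r = 2√(21.25) ≈ 9.220.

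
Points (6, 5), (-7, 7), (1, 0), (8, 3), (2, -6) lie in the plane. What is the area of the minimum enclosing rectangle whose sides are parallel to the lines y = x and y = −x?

165

In coordinates u = x + y, v = x − y the rectangle is axis-aligned; the map (x,y)→(u,v) scales areas by 2.
u-values: 11, 0, 1, 11, -4; range = 11 − (-4) = 15.
v-values: 1, -14, 1, 5, 8; range = 8 − (-14) = 22.
Area = (15 × 22) / 2 = 165.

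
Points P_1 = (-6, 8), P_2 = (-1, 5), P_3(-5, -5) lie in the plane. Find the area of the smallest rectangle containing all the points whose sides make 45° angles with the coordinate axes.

98

In coordinates u = x + y, v = x − y the rectangle is axis-aligned; the map (x,y)→(u,v) scales areas by 2.
u-values: 2, 4, -10; range = 4 − (-10) = 14.
v-values: -14, -6, 0; range = 0 − (-14) = 14.
Area = (14 × 14) / 2 = 98.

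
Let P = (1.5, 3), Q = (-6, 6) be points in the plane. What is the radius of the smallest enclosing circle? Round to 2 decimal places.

4.04

The smallest circle enclosing two points has them as diameter endpoints.
Centre = midpoint = (-2.25, 4.5); r² = |PQ|²/4 = 65.25/4 = 16.3125.
r = √(16.3125) ≈ 4.04.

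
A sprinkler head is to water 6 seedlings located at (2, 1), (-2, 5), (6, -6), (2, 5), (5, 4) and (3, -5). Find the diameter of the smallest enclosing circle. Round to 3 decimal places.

The farthest pair is (-2, 5)–(6, -6) with squared distance 185. The circle on this segment as diameter has centre (2, -0.5) and r² = 185/4 = 46.25.
Check (2, 1): distance² to centre = 2.25 ≤ 46.25, so it lies inside.
All remaining points lie in this disk, and no smaller disk contains both endpoints, so this is the minimum enclosing circle.
Diameter = 2r = 2√(46.25) ≈ 13.601.

13.601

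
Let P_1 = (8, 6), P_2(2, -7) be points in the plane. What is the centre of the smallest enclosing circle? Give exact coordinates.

The smallest circle enclosing two points has them as diameter endpoints.
Centre = midpoint = (5, -0.5); r² = |P_1P_2|²/4 = 205/4 = 51.25.
Centre = (5, -0.5).

(5, -0.5)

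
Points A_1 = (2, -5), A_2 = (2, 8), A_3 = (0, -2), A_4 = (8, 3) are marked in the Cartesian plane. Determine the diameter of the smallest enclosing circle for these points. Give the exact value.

13

By Welzl's lemma the MEC is supported by two points (diametrically opposite) or three points (on a circumcircle).
The farthest pair is A_1–A_2 with squared distance 169. The circle on this segment as diameter has centre (2, 1.5) and r² = 169/4 = 42.25.
Check A_3: distance² to centre = 16.25 ≤ 42.25, so it lies inside.
All remaining points lie in this disk, and no smaller disk contains both endpoints, so this is the minimum enclosing circle.
Diameter = 2r = 2√(42.25) = 13.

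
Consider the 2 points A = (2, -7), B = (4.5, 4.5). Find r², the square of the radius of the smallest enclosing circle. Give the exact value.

34.625

The smallest circle enclosing two points has them as diameter endpoints.
Centre = midpoint = (3.25, -1.25); r² = |AB|²/4 = 138.5/4 = 34.625.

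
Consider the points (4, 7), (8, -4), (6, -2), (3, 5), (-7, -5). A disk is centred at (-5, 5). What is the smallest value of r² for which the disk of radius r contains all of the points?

250

The required radius is the distance from (-5, 5) to the farthest point.
Squared distances: 85, 250, 170, 64, 104.
Maximum is 250, attained at (8, -4).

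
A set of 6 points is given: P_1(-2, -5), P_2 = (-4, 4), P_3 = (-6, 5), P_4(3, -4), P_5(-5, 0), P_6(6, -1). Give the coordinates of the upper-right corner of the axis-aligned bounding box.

x-range [-6, 6], y-range [-5, 5].
The upper-right corner is (6, 5).

(6, 5)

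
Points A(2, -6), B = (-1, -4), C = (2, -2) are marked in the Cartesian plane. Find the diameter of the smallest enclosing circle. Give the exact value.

Side lengths²: AB² = 13, AC² = 16, BC² = 13.
Since AC² = 16 < 13 + 13 = 26, the triangle is acute, so the smallest enclosing circle is the circumcircle.
Circumcentre = (7/6, -4), r² = 169/36.
Diameter = 2r = 2√(169/36) = 13/3.

13/3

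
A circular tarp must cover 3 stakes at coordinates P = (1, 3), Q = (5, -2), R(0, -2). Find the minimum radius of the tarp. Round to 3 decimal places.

Side lengths²: PQ² = 41, PR² = 26, QR² = 25.
Since PQ² = 41 < 26 + 25 = 51, the triangle is acute, so the smallest enclosing circle is the circumcircle.
Circumcentre = (2.5, 0.1), r² = 10.66.
r = √(10.66) ≈ 3.265.

3.265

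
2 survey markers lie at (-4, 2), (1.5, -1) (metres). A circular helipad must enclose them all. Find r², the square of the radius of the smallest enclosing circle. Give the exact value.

9.8125

The smallest circle enclosing two points has them as diameter endpoints.
Centre = midpoint = (-1.25, 0.5); r² = |(-4, 2)−(1.5, -1)|²/4 = 39.25/4 = 9.8125.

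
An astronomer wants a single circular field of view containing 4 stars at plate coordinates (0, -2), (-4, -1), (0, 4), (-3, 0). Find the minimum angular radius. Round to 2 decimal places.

3.30

By Welzl's lemma the MEC is supported by two points (diametrically opposite) or three points (on a circumcircle).
The minimum enclosing circle is determined by three boundary points: (0, -2), (-4, -1), (0, 4).
Their circumcentre is (-1.375, 1) with r² = 10.890625.
The farthest remaining point (-3, 0) is at distance² 3.640625 ≤ 10.890625.
r = √(10.890625) ≈ 3.30.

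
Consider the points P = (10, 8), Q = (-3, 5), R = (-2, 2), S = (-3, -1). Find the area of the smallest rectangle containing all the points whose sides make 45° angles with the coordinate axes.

In coordinates u = x + y, v = x − y the rectangle is axis-aligned; the map (x,y)→(u,v) scales areas by 2.
u-values: 18, 2, 0, -4; range = 18 − (-4) = 22.
v-values: 2, -8, -4, -2; range = 2 − (-8) = 10.
Area = (22 × 10) / 2 = 110.

110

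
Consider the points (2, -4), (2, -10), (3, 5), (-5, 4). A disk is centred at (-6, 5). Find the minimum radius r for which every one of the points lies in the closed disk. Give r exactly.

The required radius is the distance from (-6, 5) to the farthest point.
Squared distances: 145, 289, 81, 2.
Maximum is 289, attained at (2, -10).
r = √289 = 17.

17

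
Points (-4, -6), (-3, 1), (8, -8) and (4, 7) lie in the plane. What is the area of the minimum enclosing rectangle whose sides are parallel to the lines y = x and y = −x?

210

In coordinates u = x + y, v = x − y the rectangle is axis-aligned; the map (x,y)→(u,v) scales areas by 2.
u-values: -10, -2, 0, 11; range = 11 − (-10) = 21.
v-values: 2, -4, 16, -3; range = 16 − (-4) = 20.
Area = (21 × 20) / 2 = 210.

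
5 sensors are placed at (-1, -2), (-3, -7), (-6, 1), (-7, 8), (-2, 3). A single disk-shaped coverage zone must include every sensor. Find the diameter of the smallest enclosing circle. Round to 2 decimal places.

15.52

A smallest enclosing disk is always determined by at most three of the input points on its boundary.
The farthest pair is (-3, -7)–(-7, 8) with squared distance 241. The circle on this segment as diameter has centre (-5, 0.5) and r² = 241/4 = 60.25.
Check (-1, -2): distance² to centre = 22.25 ≤ 60.25, so it lies inside.
All remaining points lie in this disk, and no smaller disk contains both endpoints, so this is the minimum enclosing circle.
Diameter = 2r = 2√(60.25) ≈ 15.52.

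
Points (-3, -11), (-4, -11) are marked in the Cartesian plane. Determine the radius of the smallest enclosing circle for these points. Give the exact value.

The smallest circle enclosing two points has them as diameter endpoints.
Centre = midpoint = (-3.5, -11); r² = |(-3, -11)−(-4, -11)|²/4 = 1/4 = 0.25.
r = √(0.25) = 0.5.

0.5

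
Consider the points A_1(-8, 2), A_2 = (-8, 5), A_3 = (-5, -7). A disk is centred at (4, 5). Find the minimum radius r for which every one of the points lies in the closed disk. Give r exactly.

15

The required radius is the distance from (4, 5) to the farthest point.
Squared distances: 153, 144, 225.
Maximum is 225, attained at A_3.
r = √225 = 15.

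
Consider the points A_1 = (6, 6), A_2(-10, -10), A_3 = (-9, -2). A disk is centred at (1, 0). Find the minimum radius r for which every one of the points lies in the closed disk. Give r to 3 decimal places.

The required radius is the distance from (1, 0) to the farthest point.
Squared distances: 61, 221, 104.
Maximum is 221, attained at A_2.
r = √221 ≈ 14.866.

14.866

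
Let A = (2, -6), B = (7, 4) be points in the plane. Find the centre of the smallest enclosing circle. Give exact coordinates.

(4.5, -1)

The smallest circle enclosing two points has them as diameter endpoints.
Centre = midpoint = (4.5, -1); r² = |AB|²/4 = 125/4 = 31.25.
Centre = (4.5, -1).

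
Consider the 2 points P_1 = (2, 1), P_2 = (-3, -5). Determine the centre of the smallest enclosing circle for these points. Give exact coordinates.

(-0.5, -2)

The smallest circle enclosing two points has them as diameter endpoints.
Centre = midpoint = (-0.5, -2); r² = |P_1P_2|²/4 = 61/4 = 15.25.
Centre = (-0.5, -2).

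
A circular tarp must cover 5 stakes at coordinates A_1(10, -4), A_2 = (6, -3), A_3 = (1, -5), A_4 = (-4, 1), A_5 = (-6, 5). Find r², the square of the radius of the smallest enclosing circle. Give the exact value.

84.25

The farthest pair is A_1–A_5 with squared distance 337. The circle on this segment as diameter has centre (2, 0.5) and r² = 337/4 = 84.25.
Check A_2: distance² to centre = 28.25 ≤ 84.25, so it lies inside.
All remaining points lie in this disk, and no smaller disk contains both endpoints, so this is the minimum enclosing circle.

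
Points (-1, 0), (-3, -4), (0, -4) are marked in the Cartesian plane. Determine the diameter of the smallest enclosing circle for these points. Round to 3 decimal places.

Call the three points A, B, C in the order given.
Side lengths²: AB² = 20, AC² = 17, BC² = 9.
Since AB² = 20 < 17 + 9 = 26, the triangle is acute, so the smallest enclosing circle is the circumcircle.
Circumcentre = (-1.5, -2.25), r² = 5.3125.
Diameter = 2r = 2√(5.3125) ≈ 4.610.

4.610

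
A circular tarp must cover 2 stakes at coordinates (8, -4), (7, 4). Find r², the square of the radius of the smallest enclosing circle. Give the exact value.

16.25

The smallest circle enclosing two points has them as diameter endpoints.
Centre = midpoint = (7.5, 0); r² = |(8, -4)−(7, 4)|²/4 = 65/4 = 16.25.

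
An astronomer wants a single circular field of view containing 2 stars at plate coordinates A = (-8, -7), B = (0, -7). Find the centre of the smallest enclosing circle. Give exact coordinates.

The smallest circle enclosing two points has them as diameter endpoints.
Centre = midpoint = (-4, -7); r² = |AB|²/4 = 64/4 = 16.
Centre = (-4, -7).

(-4, -7)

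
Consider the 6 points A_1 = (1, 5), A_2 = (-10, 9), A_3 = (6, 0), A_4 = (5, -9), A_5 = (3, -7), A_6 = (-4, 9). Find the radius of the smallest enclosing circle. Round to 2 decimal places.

11.72

The minimum enclosing circle of a finite set is fixed by two of the points (as a diameter) or three (as a circumcircle).
The farthest pair is A_2–A_4 with squared distance 549. The circle on this segment as diameter has centre (-2.5, 0) and r² = 549/4 = 137.25.
Check A_1: distance² to centre = 37.25 ≤ 137.25, so it lies inside.
All remaining points lie in this disk, and no smaller disk contains both endpoints, so this is the minimum enclosing circle.
r = √(137.25) ≈ 11.72.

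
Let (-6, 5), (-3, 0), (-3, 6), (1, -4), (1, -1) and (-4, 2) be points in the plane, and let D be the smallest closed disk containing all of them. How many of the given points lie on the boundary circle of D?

2

The minimum enclosing circle of a finite set is fixed by two of the points (as a diameter) or three (as a circumcircle).
The farthest pair is (-6, 5)–(1, -4) with squared distance 130. The circle on this segment as diameter has centre (-2.5, 0.5) and r² = 130/4 = 32.5.
Check (-3, 0): distance² to centre = 0.5 ≤ 32.5, so it lies inside.
All remaining points lie in this disk, and no smaller disk contains both endpoints, so this is the minimum enclosing circle.
The points at distance exactly r from the centre are (-6, 5), (1, -4) — 2 points.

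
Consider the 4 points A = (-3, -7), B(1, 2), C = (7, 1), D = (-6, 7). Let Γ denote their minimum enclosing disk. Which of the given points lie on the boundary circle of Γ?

By Welzl's lemma the MEC is supported by two points (diametrically opposite) or three points (on a circumcircle).
The minimum enclosing circle is determined by three boundary points: A, C, D.
Their circumcentre is (-1, 0.75) with r² = 64.0625.
The farthest remaining point B is at distance² 5.5625 ≤ 64.0625.
The points at distance exactly r from the centre are A, C, D — 3 points.

A, C, D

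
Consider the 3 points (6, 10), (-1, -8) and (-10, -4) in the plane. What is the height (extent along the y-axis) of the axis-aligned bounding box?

max y = 10, min y = -8, so height = 18.

18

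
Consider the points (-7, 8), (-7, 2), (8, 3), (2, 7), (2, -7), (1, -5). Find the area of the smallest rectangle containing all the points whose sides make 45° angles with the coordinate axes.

192

In coordinates u = x + y, v = x − y the rectangle is axis-aligned; the map (x,y)→(u,v) scales areas by 2.
u-values: 1, -5, 11, 9, -5, -4; range = 11 − (-5) = 16.
v-values: -15, -9, 5, -5, 9, 6; range = 9 − (-15) = 24.
Area = (16 × 24) / 2 = 192.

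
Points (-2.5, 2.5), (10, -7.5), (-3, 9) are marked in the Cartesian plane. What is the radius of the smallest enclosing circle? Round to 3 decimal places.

Call the three points A, B, C in the order given.
Side lengths²: AB² = 256.25, AC² = 42.5, BC² = 441.25.
Since BC² = 441.25 ≥ 256.25 + 42.5 = 298.75, the angle opposite BC is not acute, so the smallest enclosing circle has BC as diameter.
Centre = midpoint of BC = (3.5, 0.75), r² = 441.25/4 = 110.3125.
r = √(110.3125) ≈ 10.503.

10.503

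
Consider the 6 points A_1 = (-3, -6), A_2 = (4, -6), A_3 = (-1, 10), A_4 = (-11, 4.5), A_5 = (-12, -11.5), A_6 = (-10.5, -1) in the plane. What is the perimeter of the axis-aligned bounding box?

Width = max x − min x = 4 − (-12) = 16.
Height = max y − min y = 10 − (-11.5) = 21.5.
Perimeter = 2(16 + 21.5) = 75.

75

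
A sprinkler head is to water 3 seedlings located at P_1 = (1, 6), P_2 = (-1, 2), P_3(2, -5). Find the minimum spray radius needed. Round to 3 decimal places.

5.523

Side lengths²: P_1P_2² = 20, P_1P_3² = 122, P_2P_3² = 58.
Since P_1P_3² = 122 ≥ 58 + 20 = 78, the angle opposite P_1P_3 is not acute, so the smallest enclosing circle has P_1P_3 as diameter.
Centre = midpoint of P_1P_3 = (1.5, 0.5), r² = 122/4 = 30.5.
r = √(30.5) ≈ 5.523.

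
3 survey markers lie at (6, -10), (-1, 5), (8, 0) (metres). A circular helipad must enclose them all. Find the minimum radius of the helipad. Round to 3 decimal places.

8.276

Call the three points A, B, C in the order given.
Side lengths²: AB² = 274, AC² = 104, BC² = 106.
Since AB² = 274 ≥ 106 + 104 = 210, the angle opposite AB is not acute, so the smallest enclosing circle has AB as diameter.
Centre = midpoint of AB = (2.5, -2.5), r² = 274/4 = 68.5.
r = √(68.5) ≈ 8.276.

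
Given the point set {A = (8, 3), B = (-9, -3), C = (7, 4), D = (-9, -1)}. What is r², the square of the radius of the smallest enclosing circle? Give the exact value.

By Welzl's lemma the MEC is supported by two points (diametrically opposite) or three points (on a circumcircle).
The farthest pair is A–B with squared distance 325. The circle on this segment as diameter has centre (-0.5, 0) and r² = 325/4 = 81.25.
Check C: distance² to centre = 72.25 ≤ 81.25, so it lies inside.
All remaining points lie in this disk, and no smaller disk contains both endpoints, so this is the minimum enclosing circle.

81.25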